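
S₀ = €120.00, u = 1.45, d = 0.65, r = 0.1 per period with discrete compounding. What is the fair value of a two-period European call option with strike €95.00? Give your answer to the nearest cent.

Risk-neutral probability p = (1 + 0.1 − 0.65)/(1.45 − 0.65) = 0.4500/0.8000 = 0.5625
Terminal stock prices: S_uu = 252.3, S_ud = 113.1, S_dd = 50.7
Terminal payoffs (S − K): max(157.3, 0) = 157.3, max(18.1, 0) = 18.1, max(-44.3, 0) = 0
Node u (S = 174): V_u = 1/1.1·[0.5625·157.3000 + 0.4375·18.1000] = 87.6364
Node d (S = 78): V_d = 1/1.1·[0.5625·18.1000 + 0.4375·0.0000] = 9.2557
Node 0 (S = 120): V_0 = 1/1.1·[0.5625·87.6364 + 0.4375·9.2557] = 48.4953

€48.50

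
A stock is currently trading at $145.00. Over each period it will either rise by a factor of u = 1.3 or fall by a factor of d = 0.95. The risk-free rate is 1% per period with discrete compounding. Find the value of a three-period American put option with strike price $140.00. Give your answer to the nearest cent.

$8.66

Risk-neutral probability p = (1 + 0.01 − 0.95)/(1.3 − 0.95) = 0.0600/0.3500 = 0.1714
Terminal stock prices: S_uuu = 318.6, S_uud = 232.8, S_udd = 170.1, S_ddd = 124.3
Terminal payoffs (K − S): max(-178.6, 0) = 0, max(-92.8, 0) = 0, max(-30.12, 0) = 0, max(15.68, 0) = 15.68
Node uu (S = 245.1): continuation = 1/1.01·[0.1714·0.0000 + 0.8286·0.0000] = 0.0000; exercise value = 0.0000 ≤ continuation, so V_uu = 0.0000
Node ud (S = 179.1): continuation = 1/1.01·[0.1714·0.0000 + 0.8286·0.0000] = 0.0000; exercise value = 0.0000 ≤ continuation, so V_ud = 0.0000
Node dd (S = 130.9): continuation = 1/1.01·[0.1714·0.0000 + 0.8286·15.6806] = 12.8639; exercise value = 9.1375 ≤ continuation, so V_dd = 12.8639
Node u (S = 188.5): continuation = 1/1.01·[0.1714·0.0000 + 0.8286·0.0000] = 0.0000; exercise value = 0.0000 ≤ continuation, so V_u = 0.0000
Node d (S = 137.8): continuation = 1/1.01·[0.1714·0.0000 + 0.8286·12.8639] = 10.5531; exercise value = 2.2500 ≤ continuation, so V_d = 10.5531
Node 0 (S = 145): continuation = 1/1.01·[0.1714·0.0000 + 0.8286·10.5531] = 8.6574; exercise value = 0.0000 ≤ continuation, so V_0 = 8.6574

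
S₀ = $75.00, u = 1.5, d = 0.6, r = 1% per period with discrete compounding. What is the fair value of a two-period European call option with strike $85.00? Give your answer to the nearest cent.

$17.04

Risk-neutral probability p = (1 + 0.01 − 0.6)/(1.5 − 0.6) = 0.4100/0.9000 = 0.4556
Terminal stock prices: S_uu = 168.8, S_ud = 67.5, S_dd = 27
Terminal payoffs (S − K): max(83.75, 0) = 83.75, max(-17.5, 0) = 0, max(-58, 0) = 0
Node u (S = 112.5): V_u = 1/1.01·[0.4556·83.7500 + 0.5444·0.0000] = 37.7750
Node d (S = 45): V_d = 1/1.01·[0.4556·0.0000 + 0.5444·0.0000] = 0.0000
Node 0 (S = 75): V_0 = 1/1.01·[0.4556·37.7750 + 0.5444·0.0000] = 17.0382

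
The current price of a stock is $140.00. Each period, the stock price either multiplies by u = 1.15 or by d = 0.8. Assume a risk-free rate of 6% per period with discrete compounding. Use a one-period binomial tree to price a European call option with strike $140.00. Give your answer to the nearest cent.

Risk-neutral probability p = (1 + 0.06 − 0.8)/(1.15 − 0.8) = 0.2600/0.3500 = 0.7429
Terminal stock prices: S_u = 161, S_d = 112
Terminal payoffs (S − K): max(21, 0) = 21, max(-28, 0) = 0
Node 0 (S = 140): V_0 = 1/1.06·[0.7429·21.0000 + 0.2571·0.0000] = 14.7170

$14.72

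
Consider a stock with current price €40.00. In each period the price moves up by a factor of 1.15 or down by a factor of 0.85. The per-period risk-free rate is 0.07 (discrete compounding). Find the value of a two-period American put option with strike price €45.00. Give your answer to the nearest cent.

€5.00

Risk-neutral probability p = (1 + 0.07 − 0.85)/(1.15 − 0.85) = 0.2200/0.3000 = 0.7333
Terminal stock prices: S_uu = 52.9, S_ud = 39.1, S_dd = 28.9
Terminal payoffs (K − S): max(-7.9, 0) = 0, max(5.9, 0) = 5.9, max(16.1, 0) = 16.1
Node u (S = 46): continuation = 1/1.07·[0.7333·0.0000 + 0.2667·5.9000] = 1.4704; exercise value = 0.0000 ≤ continuation, so V_u = 1.4704
Node d (S = 34): continuation = 1/1.07·[0.7333·5.9000 + 0.2667·16.1000] = 8.0561; exercise value = 11.0000 > continuation, so V_d = 11.0000 (exercise)
Node 0 (S = 40): continuation = 1/1.07·[0.7333·1.4704 + 0.2667·11.0000] = 3.7492; exercise value = 5.0000 > continuation, so V_0 = 5.0000 (exercise)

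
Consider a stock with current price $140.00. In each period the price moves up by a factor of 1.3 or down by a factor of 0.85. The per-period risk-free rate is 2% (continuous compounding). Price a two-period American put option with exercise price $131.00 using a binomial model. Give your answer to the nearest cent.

Risk-neutral probability p = (e^0.02 − 0.85)/(1.3 − 0.85) = 0.1702/0.4500 = 0.3782
Terminal stock prices: S_uu = 236.6, S_ud = 154.7, S_dd = 101.1
Terminal payoffs (K − S): max(-105.6, 0) = 0, max(-23.7, 0) = 0, max(29.85, 0) = 29.85
Node u (S = 182): continuation = e^(−0.02)·[0.3782·0.0000 + 0.6218·0.0000] = 0.0000; exercise value = 0.0000 ≤ continuation, so V_u = 0.0000
Node d (S = 119): continuation = e^(−0.02)·[0.3782·0.0000 + 0.6218·29.8500] = 18.1925; exercise value = 12.0000 ≤ continuation, so V_d = 18.1925
Node 0 (S = 140): continuation = e^(−0.02)·[0.3782·0.0000 + 0.6218·18.1925] = 11.0876; exercise value = 0.0000 ≤ continuation, so V_0 = 11.0876

$11.09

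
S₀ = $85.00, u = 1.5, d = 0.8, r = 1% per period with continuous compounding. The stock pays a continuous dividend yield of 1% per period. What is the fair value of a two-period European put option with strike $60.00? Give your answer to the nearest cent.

Per-period risk-free factor R = e^0.01 = 1.0101; dividend-adjusted growth = e^(0.01−0.01) = 1.0000.
Risk-neutral probability p = (1.0000 − 0.8)/(1.5 − 0.8) = 0.2000/0.7000 = 0.2857
Terminal stock prices: S_uu = 191.2, S_ud = 102, S_dd = 54.4
Terminal payoffs (K − S): max(-131.2, 0) = 0, max(-42, 0) = 0, max(5.6, 0) = 5.6
Node u (S = 127.5): V_u = e^(−0.01)·[0.2857·0.0000 + 0.7143·0.0000] = 0.0000
Node d (S = 68): V_d = e^(−0.01)·[0.2857·0.0000 + 0.7143·5.6000] = 3.9602
Node 0 (S = 85): V_0 = e^(−0.01)·[0.2857·0.0000 + 0.7143·3.9602] = 2.8006

$2.80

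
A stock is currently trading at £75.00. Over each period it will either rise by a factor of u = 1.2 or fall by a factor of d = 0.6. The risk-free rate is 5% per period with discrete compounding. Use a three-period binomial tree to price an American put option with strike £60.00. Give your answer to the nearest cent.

£4.69

Risk-neutral probability p = (1 + 0.05 − 0.6)/(1.2 − 0.6) = 0.4500/0.6000 = 0.7500
Terminal stock prices: S_uuu = 129.6, S_uud = 64.8, S_udd = 32.4, S_ddd = 16.2
Terminal payoffs (K − S): max(-69.6, 0) = 0, max(-4.8, 0) = 0, max(27.6, 0) = 27.6, max(43.8, 0) = 43.8
Node uu (S = 108): continuation = 1/1.05·[0.7500·0.0000 + 0.2500·0.0000] = 0.0000; exercise value = 0.0000 ≤ continuation, so V_uu = 0.0000
Node ud (S = 54): continuation = 1/1.05·[0.7500·0.0000 + 0.2500·27.6000] = 6.5714; exercise value = 6.0000 ≤ continuation, so V_ud = 6.5714
Node dd (S = 27): continuation = 1/1.05·[0.7500·27.6000 + 0.2500·43.8000] = 30.1429; exercise value = 33.0000 > continuation, so V_dd = 33.0000 (exercise)
Node u (S = 90): continuation = 1/1.05·[0.7500·0.0000 + 0.2500·6.5714] = 1.5646; exercise value = 0.0000 ≤ continuation, so V_u = 1.5646
Node d (S = 45): continuation = 1/1.05·[0.7500·6.5714 + 0.2500·33.0000] = 12.5510; exercise value = 15.0000 > continuation, so V_d = 15.0000 (exercise)
Node 0 (S = 75): continuation = 1/1.05·[0.7500·1.5646 + 0.2500·15.0000] = 4.6890; exercise value = 0.0000 ≤ continuation, so V_0 = 4.6890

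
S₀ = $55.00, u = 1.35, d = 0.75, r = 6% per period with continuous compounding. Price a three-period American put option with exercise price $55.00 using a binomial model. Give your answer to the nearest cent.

$7.57

Risk-neutral probability p = (e^0.06 − 0.75)/(1.35 − 0.75) = 0.3118/0.6000 = 0.5197
Terminal stock prices: S_uuu = 135.3, S_uud = 75.18, S_udd = 41.77, S_ddd = 23.2
Terminal payoffs (K − S): max(-80.32, 0) = 0, max(-20.18, 0) = 0, max(13.23, 0) = 13.23, max(31.8, 0) = 31.8
Node uu (S = 100.2): continuation = e^(−0.06)·[0.5197·0.0000 + 0.4803·0.0000] = 0.0000; exercise value = 0.0000 ≤ continuation, so V_uu = 0.0000
Node ud (S = 55.69): continuation = e^(−0.06)·[0.5197·0.0000 + 0.4803·13.2344] = 5.9860; exercise value = 0.0000 ≤ continuation, so V_ud = 5.9860
Node dd (S = 30.94): continuation = e^(−0.06)·[0.5197·13.2344 + 0.4803·31.7969] = 20.8595; exercise value = 24.0625 > continuation, so V_dd = 24.0625 (exercise)
Node u (S = 74.25): continuation = e^(−0.06)·[0.5197·0.0000 + 0.4803·5.9860] = 2.7075; exercise value = 0.0000 ≤ continuation, so V_u = 2.7075
Node d (S = 41.25): continuation = e^(−0.06)·[0.5197·5.9860 + 0.4803·24.0625] = 13.8134; exercise value = 13.7500 ≤ continuation, so V_d = 13.8134
Node 0 (S = 55): continuation = e^(−0.06)·[0.5197·2.7075 + 0.4803·13.8134] = 7.5731; exercise value = 0.0000 ≤ continuation, so V_0 = 7.5731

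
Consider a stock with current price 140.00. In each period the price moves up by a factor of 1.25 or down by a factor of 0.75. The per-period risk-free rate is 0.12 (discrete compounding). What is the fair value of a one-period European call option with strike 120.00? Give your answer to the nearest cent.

Risk-neutral probability p = (1 + 0.12 − 0.75)/(1.25 − 0.75) = 0.3700/0.5000 = 0.7400
Terminal stock prices: S_u = 175, S_d = 105
Terminal payoffs (S − K): max(55, 0) = 55, max(-15, 0) = 0
Node 0 (S = 140): V_0 = 1/1.12·[0.7400·55.0000 + 0.2600·0.0000] = 36.3393

36.34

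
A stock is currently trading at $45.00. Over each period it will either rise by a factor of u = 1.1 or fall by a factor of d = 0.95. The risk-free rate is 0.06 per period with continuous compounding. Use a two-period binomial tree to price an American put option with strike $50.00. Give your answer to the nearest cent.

Risk-neutral probability p = (e^0.06 − 0.95)/(1.1 − 0.95) = 0.1118/0.1500 = 0.7456
Terminal stock prices: S_uu = 54.45, S_ud = 47.03, S_dd = 40.61
Terminal payoffs (K − S): max(-4.45, 0) = 0, max(2.975, 0) = 2.975, max(9.388, 0) = 9.388
Node u (S = 49.5): continuation = e^(−0.06)·[0.7456·0.0000 + 0.2544·2.9750] = 0.7128; exercise value = 0.5000 ≤ continuation, so V_u = 0.7128
Node d (S = 42.75): continuation = e^(−0.06)·[0.7456·2.9750 + 0.2544·9.3875] = 4.3382; exercise value = 7.2500 > continuation, so V_d = 7.2500 (exercise)
Node 0 (S = 45): continuation = e^(−0.06)·[0.7456·0.7128 + 0.2544·7.2500] = 2.2377; exercise value = 5.0000 > continuation, so V_0 = 5.0000 (exercise)

$5.00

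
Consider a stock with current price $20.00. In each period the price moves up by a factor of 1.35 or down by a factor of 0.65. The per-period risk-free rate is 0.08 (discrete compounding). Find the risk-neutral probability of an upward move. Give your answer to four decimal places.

Risk-neutral probability p = (1 + 0.08 − 0.65)/(1.35 − 0.65) = 0.4300/0.7000 = 0.6143

p = 0.6143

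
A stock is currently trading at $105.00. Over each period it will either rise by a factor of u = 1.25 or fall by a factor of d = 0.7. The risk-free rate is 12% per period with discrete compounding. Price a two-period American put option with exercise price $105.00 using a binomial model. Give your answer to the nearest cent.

$8.54

Risk-neutral probability p = (1 + 0.12 − 0.7)/(1.25 − 0.7) = 0.4200/0.5500 = 0.7636
Terminal stock prices: S_uu = 164.1, S_ud = 91.88, S_dd = 51.45
Terminal payoffs (K − S): max(-59.06, 0) = 0, max(13.12, 0) = 13.12, max(53.55, 0) = 53.55
Node u (S = 131.2): continuation = 1/1.12·[0.7636·0.0000 + 0.2364·13.1250] = 2.7699; exercise value = 0.0000 ≤ continuation, so V_u = 2.7699
Node d (S = 73.5): continuation = 1/1.12·[0.7636·13.1250 + 0.2364·53.5500] = 20.2500; exercise value = 31.5000 > continuation, so V_d = 31.5000 (exercise)
Node 0 (S = 105): continuation = 1/1.12·[0.7636·2.7699 + 0.2364·31.5000] = 8.5363; exercise value = 0.0000 ≤ continuation, so V_0 = 8.5363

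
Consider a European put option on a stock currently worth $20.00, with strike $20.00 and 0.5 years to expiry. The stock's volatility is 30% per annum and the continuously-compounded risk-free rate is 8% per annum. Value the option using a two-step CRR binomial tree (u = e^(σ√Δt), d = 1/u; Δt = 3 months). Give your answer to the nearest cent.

CRR parameters: u = e^(σ√Δt) = e^(0.3·√0.25) = 1.1618, d = 1/u = 0.8607
Per-period rate: rΔt = 0.08·0.25 = 0.02, so R = e^0.02 = 1.0202
Risk-neutral probability p = (e^0.02 − 0.8607)/(1.1618 − 0.8607) = 0.1595/0.3011 = 0.5297
Terminal stock prices: S_uu = 27, S_ud = 20, S_dd = 14.82
Terminal payoffs (K − S): max(-6.997, 0) = 0, max(0, 0) = 0, max(5.184, 0) = 5.184
Node u (S = 23.24): V_u = e^(−0.02)·[0.5297·0.0000 + 0.4703·0.0000] = 0.0000
Node d (S = 17.21): V_d = e^(−0.02)·[0.5297·0.0000 + 0.4703·5.1836] = 2.3898
Node 0 (S = 20): V_0 = e^(−0.02)·[0.5297·0.0000 + 0.4703·2.3898] = 1.1018

$1.10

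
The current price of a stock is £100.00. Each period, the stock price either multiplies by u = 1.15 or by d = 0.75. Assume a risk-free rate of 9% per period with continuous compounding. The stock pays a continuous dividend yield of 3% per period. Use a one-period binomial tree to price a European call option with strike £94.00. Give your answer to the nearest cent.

£14.96

Per-period risk-free factor R = e^0.09 = 1.0942; dividend-adjusted growth = e^(0.09−0.03) = 1.0618.
Risk-neutral probability p = (1.0618 − 0.75)/(1.15 − 0.75) = 0.3118/0.4000 = 0.7796
Terminal stock prices: S_u = 115, S_d = 75
Terminal payoffs (S − K): max(21, 0) = 21, max(-19, 0) = 0
Node 0 (S = 100): V_0 = e^(−0.09)·[0.7796·21.0000 + 0.2204·0.0000] = 14.9624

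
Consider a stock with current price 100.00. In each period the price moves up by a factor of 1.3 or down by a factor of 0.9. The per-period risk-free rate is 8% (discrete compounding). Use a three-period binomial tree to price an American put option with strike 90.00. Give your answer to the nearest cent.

2.33

Risk-neutral probability p = (1 + 0.08 − 0.9)/(1.3 − 0.9) = 0.1800/0.4000 = 0.4500
Terminal stock prices: S_uuu = 219.7, S_uud = 152.1, S_udd = 105.3, S_ddd = 72.9
Terminal payoffs (K − S): max(-129.7, 0) = 0, max(-62.1, 0) = 0, max(-15.3, 0) = 0, max(17.1, 0) = 17.1
Node uu (S = 169): continuation = 1/1.08·[0.4500·0.0000 + 0.5500·0.0000] = 0.0000; exercise value = 0.0000 ≤ continuation, so V_uu = 0.0000
Node ud (S = 117): continuation = 1/1.08·[0.4500·0.0000 + 0.5500·0.0000] = 0.0000; exercise value = 0.0000 ≤ continuation, so V_ud = 0.0000
Node dd (S = 81): continuation = 1/1.08·[0.4500·0.0000 + 0.5500·17.1000] = 8.7083; exercise value = 9.0000 > continuation, so V_dd = 9.0000 (exercise)
Node u (S = 130): continuation = 1/1.08·[0.4500·0.0000 + 0.5500·0.0000] = 0.0000; exercise value = 0.0000 ≤ continuation, so V_u = 0.0000
Node d (S = 90): continuation = 1/1.08·[0.4500·0.0000 + 0.5500·9.0000] = 4.5833; exercise value = 0.0000 ≤ continuation, so V_d = 4.5833
Node 0 (S = 100): continuation = 1/1.08·[0.4500·0.0000 + 0.5500·4.5833] = 2.3341; exercise value = 0.0000 ≤ continuation, so V_0 = 2.3341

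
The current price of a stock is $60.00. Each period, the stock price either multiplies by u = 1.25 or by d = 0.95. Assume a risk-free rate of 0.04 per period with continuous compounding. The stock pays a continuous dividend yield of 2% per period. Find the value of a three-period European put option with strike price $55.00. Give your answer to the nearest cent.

$1.42

Per-period risk-free factor R = e^0.04 = 1.0408; dividend-adjusted growth = e^(0.04−0.02) = 1.0202.
Risk-neutral probability p = (1.0202 − 0.95)/(1.25 − 0.95) = 0.0702/0.3000 = 0.2340
Terminal stock prices: S_uuu = 117.2, S_uud = 89.06, S_udd = 67.69, S_ddd = 51.44
Terminal payoffs (K − S): max(-62.19, 0) = 0, max(-34.06, 0) = 0, max(-12.69, 0) = 0, max(3.558, 0) = 3.558
Node uu (S = 93.75): V_uu = e^(−0.04)·[0.2340·0.0000 + 0.7660·0.0000] = 0.0000
Node ud (S = 71.25): V_ud = e^(−0.04)·[0.2340·0.0000 + 0.7660·0.0000] = 0.0000
Node dd (S = 54.15): V_dd = e^(−0.04)·[0.2340·0.0000 + 0.7660·3.5575] = 2.6182
Node u (S = 75): V_u = e^(−0.04)·[0.2340·0.0000 + 0.7660·0.0000] = 0.0000
Node d (S = 57): V_d = e^(−0.04)·[0.2340·0.0000 + 0.7660·2.6182] = 1.9269
Node 0 (S = 60): V_0 = e^(−0.04)·[0.2340·0.0000 + 0.7660·1.9269] = 1.4181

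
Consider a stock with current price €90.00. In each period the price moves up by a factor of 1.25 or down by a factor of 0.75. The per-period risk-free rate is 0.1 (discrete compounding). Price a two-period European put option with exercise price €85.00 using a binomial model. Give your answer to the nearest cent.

€2.77

Risk-neutral probability p = (1 + 0.1 − 0.75)/(1.25 − 0.75) = 0.3500/0.5000 = 0.7000
Terminal stock prices: S_uu = 140.6, S_ud = 84.38, S_dd = 50.62
Terminal payoffs (K − S): max(-55.62, 0) = 0, max(0.625, 0) = 0.625, max(34.38, 0) = 34.38
Node u (S = 112.5): V_u = 1/1.1·[0.7000·0.0000 + 0.3000·0.6250] = 0.1705
Node d (S = 67.5): V_d = 1/1.1·[0.7000·0.6250 + 0.3000·34.3750] = 9.7727
Node 0 (S = 90): V_0 = 1/1.1·[0.7000·0.1705 + 0.3000·9.7727] = 2.7738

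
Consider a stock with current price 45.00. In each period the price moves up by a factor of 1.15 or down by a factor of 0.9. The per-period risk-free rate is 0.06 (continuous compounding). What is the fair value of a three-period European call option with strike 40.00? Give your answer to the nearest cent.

11.85

Risk-neutral probability p = (e^0.06 − 0.9)/(1.15 − 0.9) = 0.1618/0.2500 = 0.6473
Terminal stock prices: S_uuu = 68.44, S_uud = 53.56, S_udd = 41.92, S_ddd = 32.81
Terminal payoffs (S − K): max(28.44, 0) = 28.44, max(13.56, 0) = 13.56, max(1.917, 0) = 1.917, max(-7.195, 0) = 0
Node uu (S = 59.51): V_uu = e^(−0.06)·[0.6473·28.4394 + 0.3527·13.5612] = 21.8419
Node ud (S = 46.57): V_ud = e^(−0.06)·[0.6473·13.5612 + 0.3527·1.9175] = 8.9044
Node dd (S = 36.45): V_dd = e^(−0.06)·[0.6473·1.9175 + 0.3527·0.0000] = 1.1690
Node u (S = 51.75): V_u = e^(−0.06)·[0.6473·21.8419 + 0.3527·8.9044] = 16.2732
Node d (S = 40.5): V_d = e^(−0.06)·[0.6473·8.9044 + 0.3527·1.1690] = 5.8168
Node 0 (S = 45): V_0 = e^(−0.06)·[0.6473·16.2732 + 0.3527·5.8168] = 11.8528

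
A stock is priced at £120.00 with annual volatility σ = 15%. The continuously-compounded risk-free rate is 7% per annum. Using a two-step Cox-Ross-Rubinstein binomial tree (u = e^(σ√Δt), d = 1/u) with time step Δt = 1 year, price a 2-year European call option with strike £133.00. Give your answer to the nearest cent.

CRR parameters: u = e^(σ√Δt) = e^(0.15·√1) = 1.1618, d = 1/u = 0.8607
Per-period rate: rΔt = 0.07·1 = 0.07, so R = e^0.07 = 1.0725
Risk-neutral probability p = (e^0.07 − 0.8607)/(1.1618 − 0.8607) = 0.2118/0.3011 = 0.7034
Terminal stock prices: S_uu = 162, S_ud = 120, S_dd = 88.9
Terminal payoffs (S − K): max(28.98, 0) = 28.98, max(-13, 0) = 0, max(-44.1, 0) = 0
Node u (S = 139.4): V_u = e^(−0.07)·[0.7034·28.9831 + 0.2966·0.0000] = 19.0073
Node d (S = 103.3): V_d = e^(−0.07)·[0.7034·0.0000 + 0.2966·0.0000] = 0.0000
Node 0 (S = 120): V_0 = e^(−0.07)·[0.7034·19.0073 + 0.2966·0.0000] = 12.4652

£12.47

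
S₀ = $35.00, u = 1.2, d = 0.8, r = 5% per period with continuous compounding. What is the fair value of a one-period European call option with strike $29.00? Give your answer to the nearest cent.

Risk-neutral probability p = (e^0.05 − 0.8)/(1.2 − 0.8) = 0.2513/0.4000 = 0.6282
Terminal stock prices: S_u = 42, S_d = 28
Terminal payoffs (S − K): max(13, 0) = 13, max(-1, 0) = 0
Node 0 (S = 35): V_0 = e^(−0.05)·[0.6282·13.0000 + 0.3718·0.0000] = 7.7680

$7.77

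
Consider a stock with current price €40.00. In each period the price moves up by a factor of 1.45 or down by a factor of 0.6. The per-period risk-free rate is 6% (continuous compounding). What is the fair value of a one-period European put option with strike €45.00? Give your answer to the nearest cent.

Risk-neutral probability p = (e^0.06 − 0.6)/(1.45 − 0.6) = 0.4618/0.8500 = 0.5433
Terminal stock prices: S_u = 58, S_d = 24
Terminal payoffs (K − S): max(-13, 0) = 0, max(21, 0) = 21
Node 0 (S = 40): V_0 = e^(−0.06)·[0.5433·0.0000 + 0.4567·21.0000] = 9.0314

€9.03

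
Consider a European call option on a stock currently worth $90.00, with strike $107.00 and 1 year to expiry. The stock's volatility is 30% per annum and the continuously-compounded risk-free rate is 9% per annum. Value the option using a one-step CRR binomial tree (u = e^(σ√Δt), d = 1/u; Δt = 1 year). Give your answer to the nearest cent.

$7.68

CRR parameters: u = e^(σ√Δt) = e^(0.3·√1) = 1.3499, d = 1/u = 0.7408
Per-period rate: rΔt = 0.09·1 = 0.09, so R = e^0.09 = 1.0942
Risk-neutral probability p = (e^0.09 − 0.7408)/(1.3499 − 0.7408) = 0.3534/0.6090 = 0.5802
Terminal stock prices: S_u = 121.5, S_d = 66.67
Terminal payoffs (S − K): max(14.49, 0) = 14.49, max(-40.33, 0) = 0
Node 0 (S = 90): V_0 = e^(−0.09)·[0.5802·14.4873 + 0.4198·0.0000] = 7.6819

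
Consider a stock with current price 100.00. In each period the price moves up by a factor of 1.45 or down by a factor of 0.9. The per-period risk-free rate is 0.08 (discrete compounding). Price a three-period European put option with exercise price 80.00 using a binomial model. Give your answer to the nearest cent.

1.72

Risk-neutral probability p = (1 + 0.08 − 0.9)/(1.45 − 0.9) = 0.1800/0.5500 = 0.3273
Terminal stock prices: S_uuu = 304.9, S_uud = 189.2, S_udd = 117.5, S_ddd = 72.9
Terminal payoffs (K − S): max(-224.9, 0) = 0, max(-109.2, 0) = 0, max(-37.45, 0) = 0, max(7.1, 0) = 7.1
Node uu (S = 210.2): V_uu = 1/1.08·[0.3273·0.0000 + 0.6727·0.0000] = 0.0000
Node ud (S = 130.5): V_ud = 1/1.08·[0.3273·0.0000 + 0.6727·0.0000] = 0.0000
Node dd (S = 81): V_dd = 1/1.08·[0.3273·0.0000 + 0.6727·7.1000] = 4.4226
Node u (S = 145): V_u = 1/1.08·[0.3273·0.0000 + 0.6727·0.0000] = 0.0000
Node d (S = 90): V_d = 1/1.08·[0.3273·0.0000 + 0.6727·4.4226] = 2.7548
Node 0 (S = 100): V_0 = 1/1.08·[0.3273·0.0000 + 0.6727·2.7548] = 1.7159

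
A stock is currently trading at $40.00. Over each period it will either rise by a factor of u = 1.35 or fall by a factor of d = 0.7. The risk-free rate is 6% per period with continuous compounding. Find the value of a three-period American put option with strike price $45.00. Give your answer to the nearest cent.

$8.79

Risk-neutral probability p = (e^0.06 − 0.7)/(1.35 − 0.7) = 0.3618/0.6500 = 0.5567
Terminal stock prices: S_uuu = 98.42, S_uud = 51.03, S_udd = 26.46, S_ddd = 13.72
Terminal payoffs (K − S): max(-53.42, 0) = 0, max(-6.03, 0) = 0, max(18.54, 0) = 18.54, max(31.28, 0) = 31.28
Node uu (S = 72.9): continuation = e^(−0.06)·[0.5567·0.0000 + 0.4433·0.0000] = 0.0000; exercise value = 0.0000 ≤ continuation, so V_uu = 0.0000
Node ud (S = 37.8): continuation = e^(−0.06)·[0.5567·0.0000 + 0.4433·18.5400] = 7.7407; exercise value = 7.2000 ≤ continuation, so V_ud = 7.7407
Node dd (S = 19.6): continuation = e^(−0.06)·[0.5567·18.5400 + 0.4433·31.2800] = 22.7794; exercise value = 25.4000 > continuation, so V_dd = 25.4000 (exercise)
Node u (S = 54): continuation = e^(−0.06)·[0.5567·0.0000 + 0.4433·7.7407] = 3.2318; exercise value = 0.0000 ≤ continuation, so V_u = 3.2318
Node d (S = 28): continuation = e^(−0.06)·[0.5567·7.7407 + 0.4433·25.4000] = 14.6628; exercise value = 17.0000 > continuation, so V_d = 17.0000 (exercise)
Node 0 (S = 40): continuation = e^(−0.06)·[0.5567·3.2318 + 0.4433·17.0000] = 8.7920; exercise value = 5.0000 ≤ continuation, so V_0 = 8.7920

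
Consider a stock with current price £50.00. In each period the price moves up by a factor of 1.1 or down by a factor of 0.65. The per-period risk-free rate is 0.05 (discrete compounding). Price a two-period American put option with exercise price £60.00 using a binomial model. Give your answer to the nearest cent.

£10.00

Risk-neutral probability p = (1 + 0.05 − 0.65)/(1.1 − 0.65) = 0.4000/0.4500 = 0.8889
Terminal stock prices: S_uu = 60.5, S_ud = 35.75, S_dd = 21.13
Terminal payoffs (K − S): max(-0.5, 0) = 0, max(24.25, 0) = 24.25, max(38.88, 0) = 38.88
Node u (S = 55): continuation = 1/1.05·[0.8889·0.0000 + 0.1111·24.2500] = 2.5661; exercise value = 5.0000 > continuation, so V_u = 5.0000 (exercise)
Node d (S = 32.5): continuation = 1/1.05·[0.8889·24.2500 + 0.1111·38.8750] = 24.6429; exercise value = 27.5000 > continuation, so V_d = 27.5000 (exercise)
Node 0 (S = 50): continuation = 1/1.05·[0.8889·5.0000 + 0.1111·27.5000] = 7.1429; exercise value = 10.0000 > continuation, so V_0 = 10.0000 (exercise)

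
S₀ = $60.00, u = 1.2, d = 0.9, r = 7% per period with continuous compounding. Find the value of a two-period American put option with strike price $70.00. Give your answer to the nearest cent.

$10.00

Risk-neutral probability p = (e^0.07 − 0.9)/(1.2 − 0.9) = 0.1725/0.3000 = 0.5750
Terminal stock prices: S_uu = 86.4, S_ud = 64.8, S_dd = 48.6
Terminal payoffs (K − S): max(-16.4, 0) = 0, max(5.2, 0) = 5.2, max(21.4, 0) = 21.4
Node u (S = 72): continuation = e^(−0.07)·[0.5750·0.0000 + 0.4250·5.2000] = 2.0605; exercise value = 0.0000 ≤ continuation, so V_u = 2.0605
Node d (S = 54): continuation = e^(−0.07)·[0.5750·5.2000 + 0.4250·21.4000] = 11.2676; exercise value = 16.0000 > continuation, so V_d = 16.0000 (exercise)
Node 0 (S = 60): continuation = e^(−0.07)·[0.5750·2.0605 + 0.4250·16.0000] = 7.4446; exercise value = 10.0000 > continuation, so V_0 = 10.0000 (exercise)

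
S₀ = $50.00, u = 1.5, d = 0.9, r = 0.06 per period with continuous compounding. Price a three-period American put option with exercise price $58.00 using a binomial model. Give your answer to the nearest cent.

Risk-neutral probability p = (e^0.06 − 0.9)/(1.5 − 0.9) = 0.1618/0.6000 = 0.2697
Terminal stock prices: S_uuu = 168.8, S_uud = 101.2, S_udd = 60.75, S_ddd = 36.45
Terminal payoffs (K − S): max(-110.8, 0) = 0, max(-43.25, 0) = 0, max(-2.75, 0) = 0, max(21.55, 0) = 21.55
Node uu (S = 112.5): continuation = e^(−0.06)·[0.2697·0.0000 + 0.7303·0.0000] = 0.0000; exercise value = 0.0000 ≤ continuation, so V_uu = 0.0000
Node ud (S = 67.5): continuation = e^(−0.06)·[0.2697·0.0000 + 0.7303·0.0000] = 0.0000; exercise value = 0.0000 ≤ continuation, so V_ud = 0.0000
Node dd (S = 40.5): continuation = e^(−0.06)·[0.2697·0.0000 + 0.7303·21.5500] = 14.8209; exercise value = 17.5000 > continuation, so V_dd = 17.5000 (exercise)
Node u (S = 75): continuation = e^(−0.06)·[0.2697·0.0000 + 0.7303·0.0000] = 0.0000; exercise value = 0.0000 ≤ continuation, so V_u = 0.0000
Node d (S = 45): continuation = e^(−0.06)·[0.2697·0.0000 + 0.7303·17.5000] = 12.0355; exercise value = 13.0000 > continuation, so V_d = 13.0000 (exercise)
Node 0 (S = 50): continuation = e^(−0.06)·[0.2697·0.0000 + 0.7303·13.0000] = 8.9407; exercise value = 8.0000 ≤ continuation, so V_0 = 8.9407

$8.94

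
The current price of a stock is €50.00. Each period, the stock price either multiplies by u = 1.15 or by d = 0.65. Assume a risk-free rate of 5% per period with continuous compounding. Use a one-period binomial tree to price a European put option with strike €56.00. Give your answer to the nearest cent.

Risk-neutral probability p = (e^0.05 − 0.65)/(1.15 − 0.65) = 0.4013/0.5000 = 0.8025
Terminal stock prices: S_u = 57.5, S_d = 32.5
Terminal payoffs (K − S): max(-1.5, 0) = 0, max(23.5, 0) = 23.5
Node 0 (S = 50): V_0 = e^(−0.05)·[0.8025·0.0000 + 0.1975·23.5000] = 4.4140

€4.41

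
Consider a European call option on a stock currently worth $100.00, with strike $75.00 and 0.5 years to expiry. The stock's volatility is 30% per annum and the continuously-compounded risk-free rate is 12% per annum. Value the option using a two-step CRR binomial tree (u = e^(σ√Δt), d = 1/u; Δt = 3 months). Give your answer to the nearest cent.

CRR parameters: u = e^(σ√Δt) = e^(0.3·√0.25) = 1.1618, d = 1/u = 0.8607
Per-period rate: rΔt = 0.12·0.25 = 0.03, so R = e^0.03 = 1.0305
Risk-neutral probability p = (e^0.03 − 0.8607)/(1.1618 − 0.8607) = 0.1697/0.3011 = 0.5637
Terminal stock prices: S_uu = 135, S_ud = 100, S_dd = 74.08
Terminal payoffs (S − K): max(59.99, 0) = 59.99, max(25, 0) = 25, max(-0.9182, 0) = 0
Node u (S = 116.2): V_u = e^(−0.03)·[0.5637·59.9859 + 0.4363·25.0000] = 43.4000
Node d (S = 86.07): V_d = e^(−0.03)·[0.5637·25.0000 + 0.4363·0.0000] = 13.6761
Node 0 (S = 100): V_0 = e^(−0.03)·[0.5637·43.4000 + 0.4363·13.6761] = 29.5323

$29.53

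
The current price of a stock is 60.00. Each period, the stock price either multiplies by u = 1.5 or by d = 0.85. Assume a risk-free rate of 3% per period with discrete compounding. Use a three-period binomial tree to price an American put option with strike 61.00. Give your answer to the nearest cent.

8.70

Risk-neutral probability p = (1 + 0.03 − 0.85)/(1.5 − 0.85) = 0.1800/0.6500 = 0.2769
Terminal stock prices: S_uuu = 202.5, S_uud = 114.8, S_udd = 65.02, S_ddd = 36.85
Terminal payoffs (K − S): max(-141.5, 0) = 0, max(-53.75, 0) = 0, max(-4.025, 0) = 0, max(24.15, 0) = 24.15
Node uu (S = 135): continuation = 1/1.03·[0.2769·0.0000 + 0.7231·0.0000] = 0.0000; exercise value = 0.0000 ≤ continuation, so V_uu = 0.0000
Node ud (S = 76.5): continuation = 1/1.03·[0.2769·0.0000 + 0.7231·0.0000] = 0.0000; exercise value = 0.0000 ≤ continuation, so V_ud = 0.0000
Node dd (S = 43.35): continuation = 1/1.03·[0.2769·0.0000 + 0.7231·24.1525] = 16.9555; exercise value = 17.6500 > continuation, so V_dd = 17.6500 (exercise)
Node u (S = 90): continuation = 1/1.03·[0.2769·0.0000 + 0.7231·0.0000] = 0.0000; exercise value = 0.0000 ≤ continuation, so V_u = 0.0000
Node d (S = 51): continuation = 1/1.03·[0.2769·0.0000 + 0.7231·17.6500] = 12.3906; exercise value = 10.0000 ≤ continuation, so V_d = 12.3906
Node 0 (S = 60): continuation = 1/1.03·[0.2769·0.0000 + 0.7231·12.3906] = 8.6984; exercise value = 1.0000 ≤ continuation, so V_0 = 8.6984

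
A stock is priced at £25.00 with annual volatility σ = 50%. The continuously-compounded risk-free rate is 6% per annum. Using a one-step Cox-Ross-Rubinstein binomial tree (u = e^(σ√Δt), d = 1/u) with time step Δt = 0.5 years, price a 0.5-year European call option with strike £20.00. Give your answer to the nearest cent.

CRR parameters: u = e^(σ√Δt) = e^(0.5·√0.5) = 1.4241, d = 1/u = 0.7022
Per-period rate: rΔt = 0.06·0.5 = 0.03, so R = e^0.03 = 1.0305
Risk-neutral probability p = (e^0.03 − 0.7022)/(1.4241 − 0.7022) = 0.3283/0.7219 = 0.4547
Terminal stock prices: S_u = 35.6, S_d = 17.55
Terminal payoffs (S − K): max(15.6, 0) = 15.6, max(-2.445, 0) = 0
Node 0 (S = 25): V_0 = e^(−0.03)·[0.4547·15.6030 + 0.5453·0.0000] = 6.8851

£6.89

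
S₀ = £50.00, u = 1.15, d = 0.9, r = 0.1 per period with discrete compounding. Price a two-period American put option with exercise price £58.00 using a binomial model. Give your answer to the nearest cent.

Risk-neutral probability p = (1 + 0.1 − 0.9)/(1.15 − 0.9) = 0.2000/0.2500 = 0.8000
Terminal stock prices: S_uu = 66.12, S_ud = 51.75, S_dd = 40.5
Terminal payoffs (K − S): max(-8.125, 0) = 0, max(6.25, 0) = 6.25, max(17.5, 0) = 17.5
Node u (S = 57.5): continuation = 1/1.1·[0.8000·0.0000 + 0.2000·6.2500] = 1.1364; exercise value = 0.5000 ≤ continuation, so V_u = 1.1364
Node d (S = 45): continuation = 1/1.1·[0.8000·6.2500 + 0.2000·17.5000] = 7.7273; exercise value = 13.0000 > continuation, so V_d = 13.0000 (exercise)
Node 0 (S = 50): continuation = 1/1.1·[0.8000·1.1364 + 0.2000·13.0000] = 3.1901; exercise value = 8.0000 > continuation, so V_0 = 8.0000 (exercise)

£8.00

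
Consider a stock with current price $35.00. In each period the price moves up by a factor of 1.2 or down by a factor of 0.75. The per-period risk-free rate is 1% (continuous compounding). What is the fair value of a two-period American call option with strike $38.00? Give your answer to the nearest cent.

$4.06

Risk-neutral probability p = (e^0.01 − 0.75)/(1.2 − 0.75) = 0.2601/0.4500 = 0.5779
Terminal stock prices: S_uu = 50.4, S_ud = 31.5, S_dd = 19.69
Terminal payoffs (S − K): max(12.4, 0) = 12.4, max(-6.5, 0) = 0, max(-18.31, 0) = 0
Node u (S = 42): continuation = e^(−0.01)·[0.5779·12.4000 + 0.4221·0.0000] = 7.0945; exercise value = 4.0000 ≤ continuation, so V_u = 7.0945
Node d (S = 26.25): continuation = e^(−0.01)·[0.5779·0.0000 + 0.4221·0.0000] = 0.0000; exercise value = 0.0000 ≤ continuation, so V_d = 0.0000
Node 0 (S = 35): continuation = e^(−0.01)·[0.5779·7.0945 + 0.4221·0.0000] = 4.0591; exercise value = 0.0000 ≤ continuation, so V_0 = 4.0591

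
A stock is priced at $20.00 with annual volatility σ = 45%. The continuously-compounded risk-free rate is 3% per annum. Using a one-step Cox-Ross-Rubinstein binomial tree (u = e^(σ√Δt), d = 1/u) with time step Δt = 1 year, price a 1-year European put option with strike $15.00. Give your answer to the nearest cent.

$1.26

CRR parameters: u = e^(σ√Δt) = e^(0.45·√1) = 1.5683, d = 1/u = 0.6376
Per-period rate: rΔt = 0.03·1 = 0.03, so R = e^0.03 = 1.0305
Risk-neutral probability p = (e^0.03 − 0.6376)/(1.5683 − 0.6376) = 0.3928/0.9307 = 0.4221
Terminal stock prices: S_u = 31.37, S_d = 12.75
Terminal payoffs (K − S): max(-16.37, 0) = 0, max(2.247, 0) = 2.247
Node 0 (S = 20): V_0 = e^(−0.03)·[0.4221·0.0000 + 0.5779·2.2474] = 1.2604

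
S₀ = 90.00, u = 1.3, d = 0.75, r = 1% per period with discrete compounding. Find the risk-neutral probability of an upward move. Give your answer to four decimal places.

Risk-neutral probability p = (1 + 0.01 − 0.75)/(1.3 − 0.75) = 0.2600/0.5500 = 0.4727

p = 0.4727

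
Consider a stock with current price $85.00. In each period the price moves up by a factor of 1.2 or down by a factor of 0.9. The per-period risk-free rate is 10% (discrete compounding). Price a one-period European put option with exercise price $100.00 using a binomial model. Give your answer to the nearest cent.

Risk-neutral probability p = (1 + 0.1 − 0.9)/(1.2 − 0.9) = 0.2000/0.3000 = 0.6667
Terminal stock prices: S_u = 102, S_d = 76.5
Terminal payoffs (K − S): max(-2, 0) = 0, max(23.5, 0) = 23.5
Node 0 (S = 85): V_0 = 1/1.1·[0.6667·0.0000 + 0.3333·23.5000] = 7.1212

$7.12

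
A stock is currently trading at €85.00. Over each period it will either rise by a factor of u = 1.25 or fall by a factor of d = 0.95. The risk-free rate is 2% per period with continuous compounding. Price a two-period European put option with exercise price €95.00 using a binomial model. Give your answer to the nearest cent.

Risk-neutral probability p = (e^0.02 − 0.95)/(1.25 − 0.95) = 0.0702/0.3000 = 0.2340
Terminal stock prices: S_uu = 132.8, S_ud = 100.9, S_dd = 76.71
Terminal payoffs (K − S): max(-37.81, 0) = 0, max(-5.938, 0) = 0, max(18.29, 0) = 18.29
Node u (S = 106.2): V_u = e^(−0.02)·[0.2340·0.0000 + 0.7660·0.0000] = 0.0000
Node d (S = 80.75): V_d = e^(−0.02)·[0.2340·0.0000 + 0.7660·18.2875] = 13.7308
Node 0 (S = 85): V_0 = e^(−0.02)·[0.2340·0.0000 + 0.7660·13.7308] = 10.3094

€10.31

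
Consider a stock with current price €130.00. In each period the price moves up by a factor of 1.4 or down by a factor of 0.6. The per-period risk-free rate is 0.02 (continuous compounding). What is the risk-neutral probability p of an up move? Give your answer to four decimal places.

p = 0.5253

Risk-neutral probability p = (e^0.02 − 0.6)/(1.4 − 0.6) = 0.4202/0.8000 = 0.5253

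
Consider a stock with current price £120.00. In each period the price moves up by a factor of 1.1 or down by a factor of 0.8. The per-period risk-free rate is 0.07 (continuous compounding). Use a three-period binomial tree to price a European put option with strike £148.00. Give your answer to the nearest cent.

Risk-neutral probability p = (e^0.07 − 0.8)/(1.1 − 0.8) = 0.2725/0.3000 = 0.9084
Terminal stock prices: S_uuu = 159.7, S_uud = 116.2, S_udd = 84.48, S_ddd = 61.44
Terminal payoffs (K − S): max(-11.72, 0) = 0, max(31.84, 0) = 31.84, max(63.52, 0) = 63.52, max(86.56, 0) = 86.56
Node uu (S = 145.2): V_uu = e^(−0.07)·[0.9084·0.0000 + 0.0916·31.8400] = 2.7205
Node ud (S = 105.6): V_ud = e^(−0.07)·[0.9084·31.8400 + 0.0916·63.5200] = 32.3943
Node dd (S = 76.8): V_dd = e^(−0.07)·[0.9084·63.5200 + 0.0916·86.5600] = 61.1943
Node u (S = 132): V_u = e^(−0.07)·[0.9084·2.7205 + 0.0916·32.3943] = 5.0721
Node d (S = 96): V_d = e^(−0.07)·[0.9084·32.3943 + 0.0916·61.1943] = 32.6650
Node 0 (S = 120): V_0 = e^(−0.07)·[0.9084·5.0721 + 0.0916·32.6650] = 7.0868

£7.09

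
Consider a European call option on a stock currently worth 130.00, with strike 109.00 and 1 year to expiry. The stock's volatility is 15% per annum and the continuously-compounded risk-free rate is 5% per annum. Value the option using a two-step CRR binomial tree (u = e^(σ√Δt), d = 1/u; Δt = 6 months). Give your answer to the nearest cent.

26.92

CRR parameters: u = e^(σ√Δt) = e^(0.15·√0.5) = 1.1119, d = 1/u = 0.8994
Per-period rate: rΔt = 0.05·0.5 = 0.025, so R = e^0.025 = 1.0253
Risk-neutral probability p = (e^0.025 − 0.8994)/(1.1119 − 0.8994) = 0.1259/0.2125 = 0.5926
Terminal stock prices: S_uu = 160.7, S_ud = 130, S_dd = 105.2
Terminal payoffs (S − K): max(51.72, 0) = 51.72, max(21, 0) = 21, max(-3.848, 0) = 0
Node u (S = 144.5): V_u = e^(−0.025)·[0.5926·51.7204 + 0.4074·21.0000] = 38.2376
Node d (S = 116.9): V_d = e^(−0.025)·[0.5926·21.0000 + 0.4074·0.0000] = 12.1378
Node 0 (S = 130): V_0 = e^(−0.025)·[0.5926·38.2376 + 0.4074·12.1378] = 26.9235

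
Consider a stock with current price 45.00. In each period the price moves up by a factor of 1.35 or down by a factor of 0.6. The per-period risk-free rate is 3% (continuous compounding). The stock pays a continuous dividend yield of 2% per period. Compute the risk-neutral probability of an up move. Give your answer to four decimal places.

Per-period risk-free factor R = e^0.03 = 1.0305; dividend-adjusted growth = e^(0.03−0.02) = 1.0101.
Risk-neutral probability p = (1.0101 − 0.6)/(1.35 − 0.6) = 0.4101/0.7500 = 0.5467

p = 0.5467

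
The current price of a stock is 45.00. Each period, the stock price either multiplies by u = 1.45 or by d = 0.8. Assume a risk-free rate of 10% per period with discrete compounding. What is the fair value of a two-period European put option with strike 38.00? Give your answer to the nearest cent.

Risk-neutral probability p = (1 + 0.1 − 0.8)/(1.45 − 0.8) = 0.3000/0.6500 = 0.4615
Terminal stock prices: S_uu = 94.61, S_ud = 52.2, S_dd = 28.8
Terminal payoffs (K − S): max(-56.61, 0) = 0, max(-14.2, 0) = 0, max(9.2, 0) = 9.2
Node u (S = 65.25): V_u = 1/1.1·[0.4615·0.0000 + 0.5385·0.0000] = 0.0000
Node d (S = 36): V_d = 1/1.1·[0.4615·0.0000 + 0.5385·9.2000] = 4.5035
Node 0 (S = 45): V_0 = 1/1.1·[0.4615·0.0000 + 0.5385·4.5035] = 2.2045

2.20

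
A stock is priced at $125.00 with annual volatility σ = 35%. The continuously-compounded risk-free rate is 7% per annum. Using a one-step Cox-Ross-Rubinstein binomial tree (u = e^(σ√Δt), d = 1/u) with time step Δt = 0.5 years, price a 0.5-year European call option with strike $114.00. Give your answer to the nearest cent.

$22.69

CRR parameters: u = e^(σ√Δt) = e^(0.35·√0.5) = 1.2808, d = 1/u = 0.7808
Per-period rate: rΔt = 0.07·0.5 = 0.035, so R = e^0.035 = 1.0356
Risk-neutral probability p = (e^0.035 − 0.7808)/(1.2808 − 0.7808) = 0.2549/0.5000 = 0.5097
Terminal stock prices: S_u = 160.1, S_d = 97.6
Terminal payoffs (S − K): max(46.1, 0) = 46.1, max(-16.4, 0) = 0
Node 0 (S = 125): V_0 = e^(−0.035)·[0.5097·46.1004 + 0.4903·0.0000] = 22.6881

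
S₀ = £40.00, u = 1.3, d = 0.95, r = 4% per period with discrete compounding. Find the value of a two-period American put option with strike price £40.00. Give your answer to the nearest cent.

£1.99

Risk-neutral probability p = (1 + 0.04 − 0.95)/(1.3 − 0.95) = 0.0900/0.3500 = 0.2571
Terminal stock prices: S_uu = 67.6, S_ud = 49.4, S_dd = 36.1
Terminal payoffs (K − S): max(-27.6, 0) = 0, max(-9.4, 0) = 0, max(3.9, 0) = 3.9
Node u (S = 52): continuation = 1/1.04·[0.2571·0.0000 + 0.7429·0.0000] = 0.0000; exercise value = 0.0000 ≤ continuation, so V_u = 0.0000
Node d (S = 38): continuation = 1/1.04·[0.2571·0.0000 + 0.7429·3.9000] = 2.7857; exercise value = 2.0000 ≤ continuation, so V_d = 2.7857
Node 0 (S = 40): continuation = 1/1.04·[0.2571·0.0000 + 0.7429·2.7857] = 1.9898; exercise value = 0.0000 ≤ continuation, so V_0 = 1.9898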